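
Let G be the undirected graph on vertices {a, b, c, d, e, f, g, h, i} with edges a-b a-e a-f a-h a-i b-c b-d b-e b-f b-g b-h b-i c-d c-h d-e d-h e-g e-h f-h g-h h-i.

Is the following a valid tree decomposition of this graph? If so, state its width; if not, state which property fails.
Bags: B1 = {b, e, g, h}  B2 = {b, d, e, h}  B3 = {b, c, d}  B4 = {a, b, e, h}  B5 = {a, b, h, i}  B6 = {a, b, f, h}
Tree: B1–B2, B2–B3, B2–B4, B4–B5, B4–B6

A tree decomposition must satisfy three properties: every vertex lies in some bag; for every edge, both endpoints lie together in some bag; and for every vertex, the bags containing it form a connected subtree. Here edge (h,c) lies in no bag, so the decomposition is invalid.

No — edge (h,c) lies in no bag.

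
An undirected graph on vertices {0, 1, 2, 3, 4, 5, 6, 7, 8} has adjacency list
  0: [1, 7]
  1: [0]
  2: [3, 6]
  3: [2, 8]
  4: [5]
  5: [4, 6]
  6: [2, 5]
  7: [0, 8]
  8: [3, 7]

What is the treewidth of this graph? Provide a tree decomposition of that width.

Every bag has size at most 2, so the width is 2 − 1 = 1 and tw(G) ≤ 1. G has an edge, so its treewidth is at least 1. Hence tw(G) = 1 exactly.

Treewidth 1.
Bags: B1 = {0, 1}  B2 = {0, 7}  B3 = {7, 8}  B4 = {3, 8}  B5 = {2, 3}  B6 = {2, 6}  B7 = {5, 6}  B8 = {4, 5}
Tree: B1–B2, B2–B3, B3–B4, B4–B5, B5–B6, B6–B7, B7–B8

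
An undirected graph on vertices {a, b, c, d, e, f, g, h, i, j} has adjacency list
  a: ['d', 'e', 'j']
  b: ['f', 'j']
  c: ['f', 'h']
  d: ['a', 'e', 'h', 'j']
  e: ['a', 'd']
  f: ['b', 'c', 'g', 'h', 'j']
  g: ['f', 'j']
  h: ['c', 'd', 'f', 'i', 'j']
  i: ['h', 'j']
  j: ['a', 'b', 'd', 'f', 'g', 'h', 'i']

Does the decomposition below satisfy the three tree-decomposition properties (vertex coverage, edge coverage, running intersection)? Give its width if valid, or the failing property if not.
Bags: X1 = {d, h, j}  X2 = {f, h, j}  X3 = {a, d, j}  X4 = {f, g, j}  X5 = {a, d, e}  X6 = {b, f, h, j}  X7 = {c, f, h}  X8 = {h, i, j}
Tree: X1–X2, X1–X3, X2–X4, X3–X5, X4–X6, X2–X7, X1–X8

No — bags containing vertex h are not connected in the tree.

A tree decomposition must satisfy three properties: every vertex lies in some bag; for every edge, both endpoints lie together in some bag; and for every vertex, the bags containing it form a connected subtree. Here bags containing vertex h are not connected in the tree, so the decomposition is invalid.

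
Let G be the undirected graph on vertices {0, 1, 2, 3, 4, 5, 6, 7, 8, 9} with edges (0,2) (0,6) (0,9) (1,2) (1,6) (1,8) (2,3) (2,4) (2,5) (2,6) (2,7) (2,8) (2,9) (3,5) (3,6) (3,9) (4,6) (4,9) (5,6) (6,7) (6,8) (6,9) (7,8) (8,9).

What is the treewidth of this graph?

3

A width-3 tree decomposition is:
Bags: B1 = {2, 3, 5, 6}  B2 = {2, 3, 6, 9}  B3 = {2, 6, 8, 9}  B4 = {2, 6, 7, 8}  B5 = {2, 4, 6, 9}  B6 = {0, 2, 6, 9}  B7 = {1, 2, 6, 8}
Tree: B1–B2, B2–B3, B3–B4, B2–B5, B3–B6, B3–B7
The largest bag has 4 vertices, giving width 3; this decomposition certifies tw(G) ≤ 3. Conversely, {1, 2, 6, 8} is a clique of size 4, and the vertices of any clique must share a bag in every tree decomposition; so some bag has ≥ 4 vertices and tw(G) ≥ 3. The upper and lower bounds meet at 3, so that is the treewidth.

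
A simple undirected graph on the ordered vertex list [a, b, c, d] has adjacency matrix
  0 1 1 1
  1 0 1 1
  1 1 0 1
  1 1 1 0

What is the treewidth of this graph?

3

A width-3 tree decomposition is:
Bags: B1 = {a, b, c, d}
Tree: (single bag)
With just one bag of size 4, the width is 4 − 1 = 3, so tw(G) ≤ 3. Conversely, {a, b, c, d} is a clique of size 4, and the vertices of any clique must share a bag in every tree decomposition; so some bag has ≥ 4 vertices and tw(G) ≥ 3. Therefore the treewidth is 3.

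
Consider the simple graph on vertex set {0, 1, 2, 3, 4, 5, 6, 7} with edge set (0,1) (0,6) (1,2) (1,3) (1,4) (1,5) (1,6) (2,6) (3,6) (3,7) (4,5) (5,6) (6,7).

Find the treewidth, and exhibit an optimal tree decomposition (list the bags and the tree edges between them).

Every bag has size at most 3, so the width is 3 − 1 = 2 and tw(G) ≤ 2. Conversely, {1, 4, 5} is a clique of size 3, and the vertices of any clique must share a bag in every tree decomposition; so some bag has ≥ 3 vertices and tw(G) ≥ 2. The upper and lower bounds meet at 2, so that is the treewidth.

Treewidth 2.
Bags: B1 = {1, 5, 6}  B2 = {1, 4, 5}  B3 = {1, 3, 6}  B4 = {3, 6, 7}  B5 = {0, 1, 6}  B6 = {1, 2, 6}
Tree: B1–B2, B1–B3, B3–B4, B3–B5, B5–B6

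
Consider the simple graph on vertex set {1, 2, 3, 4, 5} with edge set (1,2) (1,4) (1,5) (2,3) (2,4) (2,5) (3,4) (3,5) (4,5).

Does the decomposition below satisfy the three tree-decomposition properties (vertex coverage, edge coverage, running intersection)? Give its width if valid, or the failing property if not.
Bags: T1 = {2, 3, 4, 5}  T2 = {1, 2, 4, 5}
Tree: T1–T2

Every vertex of G appears in some bag (union = {1, 2, 3, 4, 5}); every edge is covered by a bag; and for each vertex v the set of bags containing v is connected in the bag tree. The decomposition is therefore valid. The largest bag has 4 vertices, so the width is 3.

Yes; width 3.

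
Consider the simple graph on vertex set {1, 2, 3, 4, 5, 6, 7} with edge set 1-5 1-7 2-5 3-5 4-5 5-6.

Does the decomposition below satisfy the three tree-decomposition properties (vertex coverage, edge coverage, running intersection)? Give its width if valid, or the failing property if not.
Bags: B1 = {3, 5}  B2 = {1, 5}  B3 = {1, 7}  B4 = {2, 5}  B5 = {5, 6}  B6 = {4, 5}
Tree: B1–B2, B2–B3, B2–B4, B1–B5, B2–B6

Checking the three conditions: (i) the bags cover all of {1, 2, 3, 4, 5, 6, 7}; (ii) for each edge, some bag contains both endpoints; (iii) the bags containing any fixed vertex form a subtree. All hold, so the decomposition is valid with width 2 − 1 = 1.

Yes; width 1.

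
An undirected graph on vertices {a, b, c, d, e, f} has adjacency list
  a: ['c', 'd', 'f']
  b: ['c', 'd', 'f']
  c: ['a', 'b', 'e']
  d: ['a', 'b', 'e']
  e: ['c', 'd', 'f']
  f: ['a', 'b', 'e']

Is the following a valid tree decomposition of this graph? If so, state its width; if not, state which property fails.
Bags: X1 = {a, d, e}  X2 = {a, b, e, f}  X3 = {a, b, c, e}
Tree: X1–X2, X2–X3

No — edge (b,d) lies in no bag.

A tree decomposition must satisfy three properties: every vertex lies in some bag; for every edge, both endpoints lie together in some bag; and for every vertex, the bags containing it form a connected subtree. Here edge (b,d) lies in no bag, so the decomposition is invalid.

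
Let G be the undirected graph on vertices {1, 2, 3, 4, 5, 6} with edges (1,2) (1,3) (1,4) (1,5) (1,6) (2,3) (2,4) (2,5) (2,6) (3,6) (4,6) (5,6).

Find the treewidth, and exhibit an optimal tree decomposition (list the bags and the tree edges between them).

Treewidth 3.
Bags: B1 = {1, 2, 5, 6}  B2 = {1, 2, 4, 6}  B3 = {1, 2, 3, 6}
Tree: B1–B2, B1–B3

The largest bag has 4 vertices, giving width 3; this decomposition certifies tw(G) ≤ 3. On the other hand G contains the 4-clique {1, 2, 3, 6}. A clique must lie in a single bag of any decomposition, so no decomposition can have width below 3. The upper and lower bounds meet at 3, so that is the treewidth.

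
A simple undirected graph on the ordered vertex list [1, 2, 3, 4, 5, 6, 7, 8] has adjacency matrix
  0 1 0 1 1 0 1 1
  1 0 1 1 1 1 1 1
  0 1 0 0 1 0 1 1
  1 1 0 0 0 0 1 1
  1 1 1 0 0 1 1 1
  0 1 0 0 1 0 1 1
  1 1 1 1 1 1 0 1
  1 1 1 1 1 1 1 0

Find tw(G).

A width-4 tree decomposition is:
Bags: B1 = {1, 2, 5, 7, 8}  B2 = {1, 2, 4, 7, 8}  B3 = {2, 5, 6, 7, 8}  B4 = {2, 3, 5, 7, 8}
Tree: B1–B2, B1–B3, B1–B4
Every bag has size at most 5, so the width is 5 − 1 = 4 and tw(G) ≤ 4. For the lower bound, the 5 vertices {1, 2, 4, 7, 8} are pairwise adjacent, and any tree decomposition puts a clique entirely inside one bag — forcing width ≥ 4. Therefore the treewidth is 4.

4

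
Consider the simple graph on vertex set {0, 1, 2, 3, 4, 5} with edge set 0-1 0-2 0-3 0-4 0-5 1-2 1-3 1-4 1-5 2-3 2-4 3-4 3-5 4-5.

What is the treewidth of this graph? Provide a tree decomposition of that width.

Every bag has size at most 5, so the width is 5 − 1 = 4 and tw(G) ≤ 4. For the lower bound, the 5 vertices {0, 1, 2, 3, 4} are pairwise adjacent, and any tree decomposition puts a clique entirely inside one bag — forcing width ≥ 4. Hence tw(G) = 4 exactly.

Treewidth 4.
One such decomposition:
Bags: B1 = {0, 1, 3, 4, 5}  B2 = {0, 1, 2, 3, 4}
Tree: B1–B2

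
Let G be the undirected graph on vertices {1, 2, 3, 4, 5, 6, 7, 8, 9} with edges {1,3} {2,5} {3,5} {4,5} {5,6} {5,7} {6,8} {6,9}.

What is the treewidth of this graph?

A width-1 tree decomposition is:
Bags: B1 = {3, 5}  B2 = {5, 6}  B3 = {4, 5}  B4 = {5, 7}  B5 = {6, 8}  B6 = {2, 5}  B7 = {1, 3}  B8 = {6, 9}
Tree: B1–B2, B2–B3, B3–B4, B2–B5, B4–B6, B1–B7, B2–B8
The largest bag has 2 vertices, giving width 1; this decomposition certifies tw(G) ≤ 1. Since G has at least one edge (e.g. 3–5), it is not an edgeless graph, so tw(G) ≥ 1. Hence tw(G) = 1 exactly.

1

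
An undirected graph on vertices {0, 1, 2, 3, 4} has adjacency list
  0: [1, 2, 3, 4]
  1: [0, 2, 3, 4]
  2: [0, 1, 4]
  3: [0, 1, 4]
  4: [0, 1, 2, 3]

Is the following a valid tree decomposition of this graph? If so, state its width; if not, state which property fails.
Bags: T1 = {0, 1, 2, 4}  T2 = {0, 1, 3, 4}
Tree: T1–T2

Yes; width 3.

Checking the three conditions: (i) the bags cover all of {0, 1, 2, 3, 4}; (ii) for each edge, some bag contains both endpoints; (iii) the bags containing any fixed vertex form a subtree. All hold, so the decomposition is valid with width 4 − 1 = 3.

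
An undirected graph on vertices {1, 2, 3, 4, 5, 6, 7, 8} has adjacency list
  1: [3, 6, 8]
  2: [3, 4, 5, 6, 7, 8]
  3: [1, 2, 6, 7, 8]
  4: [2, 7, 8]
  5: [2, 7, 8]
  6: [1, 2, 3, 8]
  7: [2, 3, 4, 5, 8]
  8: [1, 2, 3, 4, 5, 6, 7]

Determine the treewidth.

A width-3 tree decomposition is:
Bags: B1 = {1, 3, 6, 8}  B2 = {2, 3, 6, 8}  B3 = {2, 3, 7, 8}  B4 = {2, 4, 7, 8}  B5 = {2, 5, 7, 8}
Tree: B1–B2, B2–B3, B3–B4, B4–B5
Each bag holds 4 vertices, so the decomposition has width 3, which upper-bounds the treewidth. On the other hand G contains the 4-clique {1, 3, 6, 8}. A clique must lie in a single bag of any decomposition, so no decomposition can have width below 3. Hence tw(G) = 3 exactly.

3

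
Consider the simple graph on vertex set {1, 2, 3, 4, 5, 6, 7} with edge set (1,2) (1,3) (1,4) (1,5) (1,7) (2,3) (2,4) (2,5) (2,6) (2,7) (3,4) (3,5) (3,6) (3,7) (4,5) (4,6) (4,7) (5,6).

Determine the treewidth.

4

A width-4 tree decomposition is:
Bags: B1 = {1, 2, 3, 4, 5}  B2 = {1, 2, 3, 4, 7}  B3 = {2, 3, 4, 5, 6}
Tree: B1–B2, B1–B3
Every bag has size at most 5, so the width is 5 − 1 = 4 and tw(G) ≤ 4. On the other hand G contains the 5-clique {1, 2, 3, 4, 5}. A clique must lie in a single bag of any decomposition, so no decomposition can have width below 4. Hence tw(G) = 4 exactly.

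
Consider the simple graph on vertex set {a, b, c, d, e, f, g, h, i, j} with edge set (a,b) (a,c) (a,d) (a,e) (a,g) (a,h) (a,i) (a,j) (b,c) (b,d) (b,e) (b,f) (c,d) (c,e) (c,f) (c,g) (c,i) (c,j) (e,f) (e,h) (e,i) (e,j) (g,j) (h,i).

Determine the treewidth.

3

A width-3 tree decomposition is:
Bags: B1 = {a, c, e, i}  B2 = {a, c, e, j}  B3 = {a, b, c, e}  B4 = {a, e, h, i}  B5 = {a, b, c, d}  B6 = {a, c, g, j}  B7 = {b, c, e, f}
Tree: B1–B2, B2–B3, B1–B4, B3–B5, B2–B6, B3–B7
Every bag has size at most 4, so the width is 4 − 1 = 3 and tw(G) ≤ 3. For the lower bound, the 4 vertices {a, e, h, i} are pairwise adjacent, and any tree decomposition puts a clique entirely inside one bag — forcing width ≥ 3. The upper and lower bounds meet at 3, so that is the treewidth.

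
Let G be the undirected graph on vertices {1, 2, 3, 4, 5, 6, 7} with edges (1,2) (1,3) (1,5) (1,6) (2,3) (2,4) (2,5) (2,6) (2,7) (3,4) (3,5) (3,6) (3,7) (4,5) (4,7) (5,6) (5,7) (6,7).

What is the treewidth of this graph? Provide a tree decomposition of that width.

Every bag has size at most 5, so the width is 5 − 1 = 4 and tw(G) ≤ 4. Conversely, {2, 3, 4, 5, 7} is a clique of size 5, and the vertices of any clique must share a bag in every tree decomposition; so some bag has ≥ 5 vertices and tw(G) ≥ 4. The upper and lower bounds meet at 4, so that is the treewidth.

Treewidth 4.
One optimal decomposition is:
Bags: B1 = {1, 2, 3, 5, 6}  B2 = {2, 3, 5, 6, 7}  B3 = {2, 3, 4, 5, 7}
Tree: B1–B2, B2–B3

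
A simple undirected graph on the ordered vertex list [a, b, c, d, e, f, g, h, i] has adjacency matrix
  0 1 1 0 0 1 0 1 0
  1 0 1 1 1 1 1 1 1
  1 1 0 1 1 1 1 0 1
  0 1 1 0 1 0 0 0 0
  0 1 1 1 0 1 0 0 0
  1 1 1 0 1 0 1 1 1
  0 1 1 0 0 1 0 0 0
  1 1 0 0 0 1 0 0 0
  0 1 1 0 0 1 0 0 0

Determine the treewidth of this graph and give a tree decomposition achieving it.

Treewidth 3.
One optimal decomposition is:
Bags: B1 = {b, c, f, i}  B2 = {b, c, e, f}  B3 = {a, b, c, f}  B4 = {b, c, d, e}  B5 = {a, b, f, h}  B6 = {b, c, f, g}
Tree: B1–B2, B2–B3, B2–B4, B3–B5, B3–B6

Each bag holds 4 vertices, so the decomposition has width 3, which upper-bounds the treewidth. On the other hand G contains the 4-clique {b, c, d, e}. A clique must lie in a single bag of any decomposition, so no decomposition can have width below 3. Therefore the treewidth is 3.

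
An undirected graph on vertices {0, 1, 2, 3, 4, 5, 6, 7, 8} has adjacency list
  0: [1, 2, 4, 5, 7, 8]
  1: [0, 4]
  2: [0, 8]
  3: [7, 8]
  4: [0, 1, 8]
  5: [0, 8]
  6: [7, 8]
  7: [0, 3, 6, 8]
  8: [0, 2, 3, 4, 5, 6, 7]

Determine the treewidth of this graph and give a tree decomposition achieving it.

Treewidth 2.
One optimal decomposition is:
Bags: B1 = {6, 7, 8}  B2 = {3, 7, 8}  B3 = {0, 7, 8}  B4 = {0, 2, 8}  B5 = {0, 4, 8}  B6 = {0, 5, 8}  B7 = {0, 1, 4}
Tree: B1–B2, B1–B3, B3–B4, B3–B5, B3–B6, B5–B7

Every bag has size at most 3, so the width is 3 − 1 = 2 and tw(G) ≤ 2. Conversely, {0, 2, 8} is a clique of size 3, and the vertices of any clique must share a bag in every tree decomposition; so some bag has ≥ 3 vertices and tw(G) ≥ 2. Therefore the treewidth is 2.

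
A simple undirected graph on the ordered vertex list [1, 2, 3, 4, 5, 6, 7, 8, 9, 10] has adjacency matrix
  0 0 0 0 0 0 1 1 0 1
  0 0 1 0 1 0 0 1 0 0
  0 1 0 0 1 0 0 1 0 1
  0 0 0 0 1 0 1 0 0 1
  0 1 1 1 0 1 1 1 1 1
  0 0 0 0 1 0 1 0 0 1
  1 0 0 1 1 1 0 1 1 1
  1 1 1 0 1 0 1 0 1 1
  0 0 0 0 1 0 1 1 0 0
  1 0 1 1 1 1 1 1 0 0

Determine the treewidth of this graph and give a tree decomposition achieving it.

The largest bag has 4 vertices, giving width 3; this decomposition certifies tw(G) ≤ 3. On the other hand G contains the 4-clique {1, 7, 8, 10}. A clique must lie in a single bag of any decomposition, so no decomposition can have width below 3. Therefore the treewidth is 3.

Treewidth 3.
One optimal decomposition is:
Bags: B1 = {1, 7, 8, 10}  B2 = {5, 7, 8, 10}  B3 = {3, 5, 8, 10}  B4 = {5, 7, 8, 9}  B5 = {5, 6, 7, 10}  B6 = {2, 3, 5, 8}  B7 = {4, 5, 7, 10}
Tree: B1–B2, B2–B3, B2–B4, B2–B5, B3–B6, B2–B7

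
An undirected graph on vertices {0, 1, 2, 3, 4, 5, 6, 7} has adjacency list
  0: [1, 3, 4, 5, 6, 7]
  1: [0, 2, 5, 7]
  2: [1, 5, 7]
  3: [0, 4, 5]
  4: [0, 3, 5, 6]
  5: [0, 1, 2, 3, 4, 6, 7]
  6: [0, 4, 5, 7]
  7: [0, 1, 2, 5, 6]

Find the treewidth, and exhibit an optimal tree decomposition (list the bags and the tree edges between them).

Every bag has size at most 4, so the width is 4 − 1 = 3 and tw(G) ≤ 3. Conversely, {0, 1, 5, 7} is a clique of size 4, and the vertices of any clique must share a bag in every tree decomposition; so some bag has ≥ 4 vertices and tw(G) ≥ 3. Hence tw(G) = 3 exactly.

Treewidth 3.
One optimal decomposition is:
Bags: B1 = {0, 4, 5, 6}  B2 = {0, 5, 6, 7}  B3 = {0, 1, 5, 7}  B4 = {1, 2, 5, 7}  B5 = {0, 3, 4, 5}
Tree: B1–B2, B2–B3, B3–B4, B1–B5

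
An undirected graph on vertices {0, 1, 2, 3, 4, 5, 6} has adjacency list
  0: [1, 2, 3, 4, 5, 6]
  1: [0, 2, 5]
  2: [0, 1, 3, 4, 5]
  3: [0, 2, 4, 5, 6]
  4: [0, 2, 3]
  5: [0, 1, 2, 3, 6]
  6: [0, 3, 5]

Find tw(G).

A width-3 tree decomposition is:
Bags: B1 = {0, 3, 5, 6}  B2 = {0, 2, 3, 5}  B3 = {0, 2, 3, 4}  B4 = {0, 1, 2, 5}
Tree: B1–B2, B2–B3, B2–B4
The largest bag has 4 vertices, giving width 3; this decomposition certifies tw(G) ≤ 3. On the other hand G contains the 4-clique {0, 1, 2, 5}. A clique must lie in a single bag of any decomposition, so no decomposition can have width below 3. Hence tw(G) = 3 exactly.

3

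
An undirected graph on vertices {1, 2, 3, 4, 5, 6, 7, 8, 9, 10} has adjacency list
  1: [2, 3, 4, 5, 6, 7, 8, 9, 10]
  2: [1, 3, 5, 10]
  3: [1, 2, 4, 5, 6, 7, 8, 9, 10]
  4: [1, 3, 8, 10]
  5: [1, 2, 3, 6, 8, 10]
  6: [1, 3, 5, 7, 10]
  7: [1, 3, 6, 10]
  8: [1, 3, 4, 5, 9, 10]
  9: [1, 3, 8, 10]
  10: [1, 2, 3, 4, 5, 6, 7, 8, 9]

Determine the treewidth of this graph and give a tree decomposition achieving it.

Treewidth 4.
One optimal decomposition is:
Bags: B1 = {1, 3, 5, 6, 10}  B2 = {1, 2, 3, 5, 10}  B3 = {1, 3, 5, 8, 10}  B4 = {1, 3, 4, 8, 10}  B5 = {1, 3, 8, 9, 10}  B6 = {1, 3, 6, 7, 10}
Tree: B1–B2, B2–B3, B3–B4, B3–B5, B1–B6

Every bag has size at most 5, so the width is 5 − 1 = 4 and tw(G) ≤ 4. For the lower bound, the 5 vertices {1, 3, 8, 9, 10} are pairwise adjacent, and any tree decomposition puts a clique entirely inside one bag — forcing width ≥ 4. Combining the bounds, tw(G) = 4.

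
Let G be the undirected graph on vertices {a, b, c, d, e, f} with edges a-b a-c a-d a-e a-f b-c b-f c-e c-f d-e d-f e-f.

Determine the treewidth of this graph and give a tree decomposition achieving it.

Every bag has size at most 4, so the width is 4 − 1 = 3 and tw(G) ≤ 3. Conversely, {a, d, e, f} is a clique of size 4, and the vertices of any clique must share a bag in every tree decomposition; so some bag has ≥ 4 vertices and tw(G) ≥ 3. Combining the bounds, tw(G) = 3.

Treewidth 3.
One such decomposition:
Bags: B1 = {a, c, e, f}  B2 = {a, b, c, f}  B3 = {a, d, e, f}
Tree: B1–B2, B1–B3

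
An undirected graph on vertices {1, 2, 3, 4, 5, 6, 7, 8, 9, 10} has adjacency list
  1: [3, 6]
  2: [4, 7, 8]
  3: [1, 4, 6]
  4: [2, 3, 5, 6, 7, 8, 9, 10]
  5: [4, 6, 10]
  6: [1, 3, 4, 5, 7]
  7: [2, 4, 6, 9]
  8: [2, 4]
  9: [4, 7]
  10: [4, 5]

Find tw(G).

2

A width-2 tree decomposition is:
Bags: B1 = {4, 5, 6}  B2 = {4, 6, 7}  B3 = {3, 4, 6}  B4 = {4, 5, 10}  B5 = {2, 4, 7}  B6 = {1, 3, 6}  B7 = {2, 4, 8}  B8 = {4, 7, 9}
Tree: B1–B2, B1–B3, B1–B4, B2–B5, B3–B6, B5–B7, B2–B8
Every bag has size at most 3, so the width is 3 − 1 = 2 and tw(G) ≤ 2. On the other hand G contains the 3-clique {1, 3, 6}. A clique must lie in a single bag of any decomposition, so no decomposition can have width below 2. Hence tw(G) = 2 exactly.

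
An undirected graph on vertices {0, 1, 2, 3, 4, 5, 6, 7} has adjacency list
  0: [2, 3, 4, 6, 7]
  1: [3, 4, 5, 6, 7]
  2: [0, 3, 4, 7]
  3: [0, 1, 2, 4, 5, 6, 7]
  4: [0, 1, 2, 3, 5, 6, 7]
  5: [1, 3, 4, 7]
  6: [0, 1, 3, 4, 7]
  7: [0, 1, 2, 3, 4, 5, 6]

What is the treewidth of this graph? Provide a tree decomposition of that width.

Every bag has size at most 5, so the width is 5 − 1 = 4 and tw(G) ≤ 4. For the lower bound, the 5 vertices {0, 2, 3, 4, 7} are pairwise adjacent, and any tree decomposition puts a clique entirely inside one bag — forcing width ≥ 4. The upper and lower bounds meet at 4, so that is the treewidth.

Treewidth 4.
One optimal decomposition is:
Bags: B1 = {0, 3, 4, 6, 7}  B2 = {1, 3, 4, 6, 7}  B3 = {1, 3, 4, 5, 7}  B4 = {0, 2, 3, 4, 7}
Tree: B1–B2, B2–B3, B1–B4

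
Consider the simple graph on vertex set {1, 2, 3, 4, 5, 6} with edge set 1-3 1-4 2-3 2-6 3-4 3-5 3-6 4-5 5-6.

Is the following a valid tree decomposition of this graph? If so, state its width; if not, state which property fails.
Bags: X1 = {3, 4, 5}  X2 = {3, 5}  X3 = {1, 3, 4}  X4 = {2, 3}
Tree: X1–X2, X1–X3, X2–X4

No — vertex 6 appears in no bag.

A tree decomposition must satisfy three properties: every vertex lies in some bag; for every edge, both endpoints lie together in some bag; and for every vertex, the bags containing it form a connected subtree. Here vertex 6 appears in no bag, so the decomposition is invalid.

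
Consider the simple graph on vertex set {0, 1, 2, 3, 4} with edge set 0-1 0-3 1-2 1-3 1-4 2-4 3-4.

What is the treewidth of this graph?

2

A width-2 tree decomposition is:
Bags: B1 = {1, 3, 4}  B2 = {1, 2, 4}  B3 = {0, 1, 3}
Tree: B1–B2, B1–B3
Each bag holds 3 vertices, so the decomposition has width 2, which upper-bounds the treewidth. On the other hand G contains the 3-clique {1, 2, 4}. A clique must lie in a single bag of any decomposition, so no decomposition can have width below 2. Hence tw(G) = 2 exactly.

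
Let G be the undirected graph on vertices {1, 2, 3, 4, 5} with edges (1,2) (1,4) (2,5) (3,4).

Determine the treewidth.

1

A width-1 tree decomposition is:
Bags: B1 = {3, 4}  B2 = {1, 4}  B3 = {1, 2}  B4 = {2, 5}
Tree: B1–B2, B2–B3, B3–B4
Every bag has size at most 2, so the width is 2 − 1 = 1 and tw(G) ≤ 1. Since G has at least one edge (e.g. 3–4), it is not an edgeless graph, so tw(G) ≥ 1. Hence tw(G) = 1 exactly.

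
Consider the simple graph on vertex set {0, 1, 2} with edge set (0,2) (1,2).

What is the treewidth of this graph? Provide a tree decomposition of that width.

Treewidth 1.
One such decomposition:
Bags: B1 = {1, 2}  B2 = {0, 2}
Tree: B1–B2

Each bag holds 2 vertices, so the decomposition has width 1, which upper-bounds the treewidth. Any graph with an edge has treewidth ≥ 1, and G has the edge 1–2. Hence tw(G) = 1 exactly.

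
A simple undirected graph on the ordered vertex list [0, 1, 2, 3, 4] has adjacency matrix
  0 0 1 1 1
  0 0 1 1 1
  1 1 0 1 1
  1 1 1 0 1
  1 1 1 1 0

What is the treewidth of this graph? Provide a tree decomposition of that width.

Treewidth 3.
One such decomposition:
Bags: B1 = {1, 2, 3, 4}  B2 = {0, 2, 3, 4}
Tree: B1–B2

Every bag has size at most 4, so the width is 4 − 1 = 3 and tw(G) ≤ 3. Conversely, {0, 2, 3, 4} is a clique of size 4, and the vertices of any clique must share a bag in every tree decomposition; so some bag has ≥ 4 vertices and tw(G) ≥ 3. Hence tw(G) = 3 exactly.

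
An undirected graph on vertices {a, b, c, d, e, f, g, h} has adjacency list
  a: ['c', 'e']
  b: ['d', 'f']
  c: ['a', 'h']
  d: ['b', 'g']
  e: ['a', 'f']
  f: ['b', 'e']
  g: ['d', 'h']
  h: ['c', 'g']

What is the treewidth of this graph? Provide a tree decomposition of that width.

Treewidth 2.
One such decomposition:
Bags: B1 = {a, e, f}  B2 = {a, b, f}  B3 = {a, b, d}  B4 = {a, d, g}  B5 = {a, g, h}  B6 = {a, c, h}
Tree: B1–B2, B2–B3, B3–B4, B4–B5, B5–B6

Each bag holds 3 vertices, so the decomposition has width 2, which upper-bounds the treewidth. The edges a–e–f–b–d–g–h–c–a form a cycle, so G is not a tree and its treewidth is at least 2. The upper and lower bounds meet at 2, so that is the treewidth.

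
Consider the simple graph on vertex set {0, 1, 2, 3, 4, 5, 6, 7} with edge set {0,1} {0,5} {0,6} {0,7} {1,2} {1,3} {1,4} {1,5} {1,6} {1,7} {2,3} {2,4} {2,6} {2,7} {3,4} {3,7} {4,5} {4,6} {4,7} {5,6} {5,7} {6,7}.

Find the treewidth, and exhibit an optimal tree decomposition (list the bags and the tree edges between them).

Treewidth 4.
One optimal decomposition is:
Bags: B1 = {1, 2, 4, 6, 7}  B2 = {1, 4, 5, 6, 7}  B3 = {1, 2, 3, 4, 7}  B4 = {0, 1, 5, 6, 7}
Tree: B1–B2, B1–B3, B2–B4

The largest bag has 5 vertices, giving width 4; this decomposition certifies tw(G) ≤ 4. Conversely, {0, 1, 5, 6, 7} is a clique of size 5, and the vertices of any clique must share a bag in every tree decomposition; so some bag has ≥ 5 vertices and tw(G) ≥ 4. Hence tw(G) = 4 exactly.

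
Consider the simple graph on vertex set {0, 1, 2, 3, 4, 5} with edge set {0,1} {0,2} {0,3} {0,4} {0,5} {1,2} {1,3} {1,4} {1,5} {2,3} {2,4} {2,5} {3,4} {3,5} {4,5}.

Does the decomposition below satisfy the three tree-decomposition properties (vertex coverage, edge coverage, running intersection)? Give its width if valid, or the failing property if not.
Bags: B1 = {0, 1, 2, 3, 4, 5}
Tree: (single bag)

Yes; width 5.

Checking the three conditions: (i) the bags cover all of {0, 1, 2, 3, 4, 5}; (ii) for each edge, some bag contains both endpoints; (iii) the bags containing any fixed vertex form a subtree. All hold, so the decomposition is valid with width 6 − 1 = 5.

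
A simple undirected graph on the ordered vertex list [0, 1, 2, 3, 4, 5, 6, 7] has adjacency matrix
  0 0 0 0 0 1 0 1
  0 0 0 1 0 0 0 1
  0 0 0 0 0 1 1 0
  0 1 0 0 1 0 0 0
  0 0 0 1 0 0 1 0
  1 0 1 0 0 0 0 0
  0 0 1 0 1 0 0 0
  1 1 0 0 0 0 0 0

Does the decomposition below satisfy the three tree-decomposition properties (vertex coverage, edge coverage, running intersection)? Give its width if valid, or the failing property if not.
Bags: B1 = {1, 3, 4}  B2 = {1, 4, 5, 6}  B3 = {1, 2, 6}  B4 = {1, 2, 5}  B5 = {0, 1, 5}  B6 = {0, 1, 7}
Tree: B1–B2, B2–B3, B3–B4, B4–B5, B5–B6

No — bags containing vertex 5 are not connected in the tree.

A tree decomposition must satisfy three properties: every vertex lies in some bag; for every edge, both endpoints lie together in some bag; and for every vertex, the bags containing it form a connected subtree. Here bags containing vertex 5 are not connected in the tree, so the decomposition is invalid.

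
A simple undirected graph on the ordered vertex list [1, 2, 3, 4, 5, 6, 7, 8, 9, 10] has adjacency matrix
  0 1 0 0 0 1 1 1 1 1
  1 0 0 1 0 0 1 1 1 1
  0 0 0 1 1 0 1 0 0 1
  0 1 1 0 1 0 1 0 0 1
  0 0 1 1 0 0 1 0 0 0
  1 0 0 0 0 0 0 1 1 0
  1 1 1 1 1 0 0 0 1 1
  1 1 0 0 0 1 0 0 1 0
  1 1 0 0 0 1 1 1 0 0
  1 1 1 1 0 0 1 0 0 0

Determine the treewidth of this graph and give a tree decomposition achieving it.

Each bag holds 4 vertices, so the decomposition has width 3, which upper-bounds the treewidth. Conversely, {1, 2, 8, 9} is a clique of size 4, and the vertices of any clique must share a bag in every tree decomposition; so some bag has ≥ 4 vertices and tw(G) ≥ 3. Therefore the treewidth is 3.

Treewidth 3.
One such decomposition:
Bags: B1 = {1, 2, 7, 9}  B2 = {1, 2, 7, 10}  B3 = {1, 2, 8, 9}  B4 = {1, 6, 8, 9}  B5 = {2, 4, 7, 10}  B6 = {3, 4, 7, 10}  B7 = {3, 4, 5, 7}
Tree: B1–B2, B1–B3, B3–B4, B2–B5, B5–B6, B6–B7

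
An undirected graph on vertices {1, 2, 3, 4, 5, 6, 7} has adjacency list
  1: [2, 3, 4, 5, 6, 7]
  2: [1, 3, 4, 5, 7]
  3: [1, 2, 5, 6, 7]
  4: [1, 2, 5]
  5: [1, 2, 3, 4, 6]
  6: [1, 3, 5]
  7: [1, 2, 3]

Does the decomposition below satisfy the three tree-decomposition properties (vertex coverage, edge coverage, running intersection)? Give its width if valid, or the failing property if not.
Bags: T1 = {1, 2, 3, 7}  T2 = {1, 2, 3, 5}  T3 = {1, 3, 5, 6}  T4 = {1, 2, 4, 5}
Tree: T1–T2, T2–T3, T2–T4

Yes; width 3.

Checking the three conditions: (i) the bags cover all of {1, 2, 3, 4, 5, 6, 7}; (ii) for each edge, some bag contains both endpoints; (iii) the bags containing any fixed vertex form a subtree. All hold, so the decomposition is valid with width 4 − 1 = 3.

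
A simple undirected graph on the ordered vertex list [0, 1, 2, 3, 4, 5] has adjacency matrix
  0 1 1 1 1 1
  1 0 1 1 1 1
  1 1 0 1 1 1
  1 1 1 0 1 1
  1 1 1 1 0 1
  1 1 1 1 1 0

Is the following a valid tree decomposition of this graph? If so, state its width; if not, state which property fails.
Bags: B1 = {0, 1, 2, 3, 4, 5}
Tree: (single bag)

Every vertex of G appears in some bag (union = {0, 1, 2, 3, 4, 5}); every edge is covered by a bag; and for each vertex v the set of bags containing v is connected in the bag tree. The decomposition is therefore valid. The largest bag has 6 vertices, so the width is 5.

Yes; width 5.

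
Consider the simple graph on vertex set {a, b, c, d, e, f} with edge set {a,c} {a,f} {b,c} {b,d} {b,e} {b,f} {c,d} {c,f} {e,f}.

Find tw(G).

2

A width-2 tree decomposition is:
Bags: B1 = {b, e, f}  B2 = {b, c, f}  B3 = {a, c, f}  B4 = {b, c, d}
Tree: B1–B2, B2–B3, B2–B4
Every bag has size at most 3, so the width is 3 − 1 = 2 and tw(G) ≤ 2. For the lower bound, the 3 vertices {b, e, f} are pairwise adjacent, and any tree decomposition puts a clique entirely inside one bag — forcing width ≥ 2. Therefore the treewidth is 2.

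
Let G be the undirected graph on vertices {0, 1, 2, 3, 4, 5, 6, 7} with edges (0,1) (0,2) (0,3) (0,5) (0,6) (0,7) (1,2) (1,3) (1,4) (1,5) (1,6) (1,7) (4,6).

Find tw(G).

A width-2 tree decomposition is:
Bags: B1 = {0, 1, 2}  B2 = {0, 1, 7}  B3 = {0, 1, 3}  B4 = {0, 1, 5}  B5 = {0, 1, 6}  B6 = {1, 4, 6}
Tree: B1–B2, B1–B3, B1–B4, B1–B5, B5–B6
The largest bag has 3 vertices, giving width 2; this decomposition certifies tw(G) ≤ 2. On the other hand G contains the 3-clique {0, 1, 2}. A clique must lie in a single bag of any decomposition, so no decomposition can have width below 2. The upper and lower bounds meet at 2, so that is the treewidth.

2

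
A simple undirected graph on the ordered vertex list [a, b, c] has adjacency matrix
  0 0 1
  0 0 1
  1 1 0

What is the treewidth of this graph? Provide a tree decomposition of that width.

The largest bag has 2 vertices, giving width 1; this decomposition certifies tw(G) ≤ 1. G has an edge, so its treewidth is at least 1. Therefore the treewidth is 1.

Treewidth 1.
One optimal decomposition is:
Bags: B1 = {b, c}  B2 = {a, c}
Tree: B1–B2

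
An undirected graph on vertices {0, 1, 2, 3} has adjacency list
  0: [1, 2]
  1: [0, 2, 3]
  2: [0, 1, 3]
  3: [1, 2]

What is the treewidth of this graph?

A width-2 tree decomposition is:
Bags: B1 = {1, 2, 3}  B2 = {0, 1, 2}
Tree: B1–B2
Each bag holds 3 vertices, so the decomposition has width 2, which upper-bounds the treewidth. On the other hand G contains the 3-clique {0, 1, 2}. A clique must lie in a single bag of any decomposition, so no decomposition can have width below 2. Combining the bounds, tw(G) = 2.

2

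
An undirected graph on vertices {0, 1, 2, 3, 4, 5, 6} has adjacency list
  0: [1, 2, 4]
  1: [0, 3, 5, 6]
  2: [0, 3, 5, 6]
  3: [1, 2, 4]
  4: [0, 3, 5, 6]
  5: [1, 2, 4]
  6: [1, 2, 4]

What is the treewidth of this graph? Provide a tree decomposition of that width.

Each bag holds 4 vertices, so the decomposition has width 3, which upper-bounds the treewidth. For the lower bound: the 4 vertex sets {0,1}, {4,5}, {2}, {6} are disjoint, each induces a connected subgraph, and every pair is joined by at least one edge of G. Contracting each set to a single vertex therefore yields K_{4} as a minor, and since treewidth is minor-monotone, tw(G) ≥ tw(K_{4}) = 3. Hence tw(G) = 3 exactly.

Treewidth 3.
One optimal decomposition is:
Bags: B1 = {0, 1, 2, 4}  B2 = {1, 2, 4, 5}  B3 = {1, 2, 4, 6}  B4 = {1, 2, 3, 4}
Tree: B1–B2, B2–B3, B3–B4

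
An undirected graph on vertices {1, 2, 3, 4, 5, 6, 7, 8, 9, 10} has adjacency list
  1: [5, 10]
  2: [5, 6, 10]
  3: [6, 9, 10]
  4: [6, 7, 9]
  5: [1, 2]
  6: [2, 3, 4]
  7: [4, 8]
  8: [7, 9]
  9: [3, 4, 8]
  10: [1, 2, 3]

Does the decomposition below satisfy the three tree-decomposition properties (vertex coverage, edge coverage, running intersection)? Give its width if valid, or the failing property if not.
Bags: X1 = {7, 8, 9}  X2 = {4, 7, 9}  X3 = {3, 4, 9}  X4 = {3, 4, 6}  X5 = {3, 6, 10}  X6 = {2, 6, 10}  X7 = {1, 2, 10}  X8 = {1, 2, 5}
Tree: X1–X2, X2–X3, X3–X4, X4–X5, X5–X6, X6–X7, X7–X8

Yes; width 2.

Vertex coverage: the bags together contain {1, 2, 3, 4, 5, 6, 7, 8, 9, 10}, the full vertex set. Edge coverage: each edge of G has both endpoints in at least one bag. Running intersection: for every vertex, the bags containing it form a connected subtree. All three properties hold, so this is a valid tree decomposition of width max|bag| − 1 = 2, and hence tw(G) ≤ 2.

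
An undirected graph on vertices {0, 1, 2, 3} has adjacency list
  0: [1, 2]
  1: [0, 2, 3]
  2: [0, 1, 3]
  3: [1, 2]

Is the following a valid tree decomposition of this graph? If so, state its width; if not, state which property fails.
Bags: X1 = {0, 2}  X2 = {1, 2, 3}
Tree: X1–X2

A tree decomposition must satisfy three properties: every vertex lies in some bag; for every edge, both endpoints lie together in some bag; and for every vertex, the bags containing it form a connected subtree. Here edge (1,0) lies in no bag, so the decomposition is invalid.

No — edge (1,0) lies in no bag.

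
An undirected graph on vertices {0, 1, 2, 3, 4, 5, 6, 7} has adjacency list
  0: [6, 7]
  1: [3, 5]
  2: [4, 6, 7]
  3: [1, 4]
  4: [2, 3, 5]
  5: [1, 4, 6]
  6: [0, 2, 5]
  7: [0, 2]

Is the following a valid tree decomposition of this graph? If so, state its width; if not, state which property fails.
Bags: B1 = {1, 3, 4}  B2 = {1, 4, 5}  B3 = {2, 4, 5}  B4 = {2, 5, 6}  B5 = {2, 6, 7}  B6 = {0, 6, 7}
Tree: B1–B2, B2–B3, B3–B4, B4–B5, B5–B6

Every vertex of G appears in some bag (union = {0, 1, 2, 3, 4, 5, 6, 7}); every edge is covered by a bag; and for each vertex v the set of bags containing v is connected in the bag tree. The decomposition is therefore valid. The largest bag has 3 vertices, so the width is 2.

Yes; width 2.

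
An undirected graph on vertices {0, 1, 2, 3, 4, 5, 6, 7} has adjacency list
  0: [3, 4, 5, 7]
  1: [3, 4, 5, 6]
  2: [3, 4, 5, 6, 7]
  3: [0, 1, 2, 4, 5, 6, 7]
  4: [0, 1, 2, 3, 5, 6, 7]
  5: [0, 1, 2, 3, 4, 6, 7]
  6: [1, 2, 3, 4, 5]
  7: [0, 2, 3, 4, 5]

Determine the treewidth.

A width-4 tree decomposition is:
Bags: B1 = {2, 3, 4, 5, 6}  B2 = {1, 3, 4, 5, 6}  B3 = {2, 3, 4, 5, 7}  B4 = {0, 3, 4, 5, 7}
Tree: B1–B2, B1–B3, B3–B4
Every bag has size at most 5, so the width is 5 − 1 = 4 and tw(G) ≤ 4. On the other hand G contains the 5-clique {0, 3, 4, 5, 7}. A clique must lie in a single bag of any decomposition, so no decomposition can have width below 4. Combining the bounds, tw(G) = 4.

4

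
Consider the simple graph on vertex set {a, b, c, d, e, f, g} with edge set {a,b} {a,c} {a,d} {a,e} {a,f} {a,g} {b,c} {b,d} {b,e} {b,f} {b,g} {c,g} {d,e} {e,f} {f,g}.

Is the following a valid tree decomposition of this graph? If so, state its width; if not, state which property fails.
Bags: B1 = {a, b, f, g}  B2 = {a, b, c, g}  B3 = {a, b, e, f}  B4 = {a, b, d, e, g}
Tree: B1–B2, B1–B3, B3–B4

No — bags containing vertex g are not connected in the tree.

A tree decomposition must satisfy three properties: every vertex lies in some bag; for every edge, both endpoints lie together in some bag; and for every vertex, the bags containing it form a connected subtree. Here bags containing vertex g are not connected in the tree, so the decomposition is invalid.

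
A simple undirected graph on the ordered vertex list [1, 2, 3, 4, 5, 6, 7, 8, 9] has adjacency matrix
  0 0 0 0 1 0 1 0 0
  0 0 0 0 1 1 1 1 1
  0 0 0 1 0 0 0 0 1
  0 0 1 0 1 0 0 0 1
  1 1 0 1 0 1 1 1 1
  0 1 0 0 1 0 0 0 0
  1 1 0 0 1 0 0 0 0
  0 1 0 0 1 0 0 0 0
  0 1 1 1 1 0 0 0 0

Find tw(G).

2

A width-2 tree decomposition is:
Bags: B1 = {2, 5, 7}  B2 = {2, 5, 9}  B3 = {2, 5, 8}  B4 = {1, 5, 7}  B5 = {4, 5, 9}  B6 = {2, 5, 6}  B7 = {3, 4, 9}
Tree: B1–B2, B1–B3, B1–B4, B2–B5, B3–B6, B5–B7
The largest bag has 3 vertices, giving width 2; this decomposition certifies tw(G) ≤ 2. On the other hand G contains the 3-clique {3, 4, 9}. A clique must lie in a single bag of any decomposition, so no decomposition can have width below 2. Hence tw(G) = 2 exactly.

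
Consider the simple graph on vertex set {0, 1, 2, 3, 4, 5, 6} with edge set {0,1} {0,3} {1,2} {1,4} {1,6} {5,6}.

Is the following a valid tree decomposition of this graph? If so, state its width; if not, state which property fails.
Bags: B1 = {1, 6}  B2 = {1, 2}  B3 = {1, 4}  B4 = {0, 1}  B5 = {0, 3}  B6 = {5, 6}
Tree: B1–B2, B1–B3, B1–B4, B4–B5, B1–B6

Yes; width 1.

Checking the three conditions: (i) the bags cover all of {0, 1, 2, 3, 4, 5, 6}; (ii) for each edge, some bag contains both endpoints; (iii) the bags containing any fixed vertex form a subtree. All hold, so the decomposition is valid with width 2 − 1 = 1.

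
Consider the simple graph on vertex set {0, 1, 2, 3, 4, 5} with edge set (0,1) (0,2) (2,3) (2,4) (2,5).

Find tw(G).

A width-1 tree decomposition is:
Bags: B1 = {2, 5}  B2 = {2, 4}  B3 = {0, 2}  B4 = {2, 3}  B5 = {0, 1}
Tree: B1–B2, B1–B3, B2–B4, B3–B5
Each bag holds 2 vertices, so the decomposition has width 1, which upper-bounds the treewidth. Since G has at least one edge (e.g. 5–2), it is not an edgeless graph, so tw(G) ≥ 1. The upper and lower bounds meet at 1, so that is the treewidth.

1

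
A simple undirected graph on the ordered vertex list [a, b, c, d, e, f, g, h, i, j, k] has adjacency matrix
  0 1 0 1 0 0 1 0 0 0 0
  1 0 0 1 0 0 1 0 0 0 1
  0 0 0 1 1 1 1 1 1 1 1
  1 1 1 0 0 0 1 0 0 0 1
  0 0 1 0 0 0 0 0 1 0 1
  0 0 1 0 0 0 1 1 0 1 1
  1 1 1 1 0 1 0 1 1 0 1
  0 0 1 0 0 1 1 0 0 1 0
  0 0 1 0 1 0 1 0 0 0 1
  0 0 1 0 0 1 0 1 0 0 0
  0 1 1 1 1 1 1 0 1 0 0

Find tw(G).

3

A width-3 tree decomposition is:
Bags: B1 = {c, f, g, k}  B2 = {c, d, g, k}  B3 = {b, d, g, k}  B4 = {c, g, i, k}  B5 = {a, b, d, g}  B6 = {c, e, i, k}  B7 = {c, f, g, h}  B8 = {c, f, h, j}
Tree: B1–B2, B2–B3, B1–B4, B3–B5, B4–B6, B1–B7, B7–B8
Every bag has size at most 4, so the width is 4 − 1 = 3 and tw(G) ≤ 3. Conversely, {c, f, g, h} is a clique of size 4, and the vertices of any clique must share a bag in every tree decomposition; so some bag has ≥ 4 vertices and tw(G) ≥ 3. Therefore the treewidth is 3.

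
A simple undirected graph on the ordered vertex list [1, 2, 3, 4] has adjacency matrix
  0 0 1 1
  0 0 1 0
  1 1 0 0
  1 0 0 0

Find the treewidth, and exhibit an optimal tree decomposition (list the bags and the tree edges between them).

The largest bag has 2 vertices, giving width 1; this decomposition certifies tw(G) ≤ 1. Any graph with an edge has treewidth ≥ 1, and G has the edge 2–3. Therefore the treewidth is 1.

Treewidth 1.
One optimal decomposition is:
Bags: B1 = {2, 3}  B2 = {1, 3}  B3 = {1, 4}
Tree: B1–B2, B2–B3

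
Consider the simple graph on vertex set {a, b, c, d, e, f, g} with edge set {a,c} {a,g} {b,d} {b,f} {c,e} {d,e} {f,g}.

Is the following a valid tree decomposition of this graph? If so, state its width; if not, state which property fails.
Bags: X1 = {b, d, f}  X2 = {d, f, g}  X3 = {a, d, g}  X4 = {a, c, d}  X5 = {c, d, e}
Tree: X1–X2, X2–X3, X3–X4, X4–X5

Yes; width 2.

Checking the three conditions: (i) the bags cover all of {a, b, c, d, e, f, g}; (ii) for each edge, some bag contains both endpoints; (iii) the bags containing any fixed vertex form a subtree. All hold, so the decomposition is valid with width 3 − 1 = 2.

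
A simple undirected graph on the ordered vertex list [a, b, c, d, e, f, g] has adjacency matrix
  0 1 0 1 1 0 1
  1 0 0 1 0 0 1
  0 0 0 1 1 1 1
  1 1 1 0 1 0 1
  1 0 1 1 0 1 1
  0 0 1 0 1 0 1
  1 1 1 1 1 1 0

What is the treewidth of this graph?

A width-3 tree decomposition is:
Bags: B1 = {a, d, e, g}  B2 = {c, d, e, g}  B3 = {c, e, f, g}  B4 = {a, b, d, g}
Tree: B1–B2, B2–B3, B1–B4
Each bag holds 4 vertices, so the decomposition has width 3, which upper-bounds the treewidth. For the lower bound, the 4 vertices {c, d, e, g} are pairwise adjacent, and any tree decomposition puts a clique entirely inside one bag — forcing width ≥ 3. Therefore the treewidth is 3.

3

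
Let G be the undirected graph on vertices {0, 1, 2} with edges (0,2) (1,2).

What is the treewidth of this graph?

A width-1 tree decomposition is:
Bags: B1 = {0, 2}  B2 = {1, 2}
Tree: B1–B2
Every bag has size at most 2, so the width is 2 − 1 = 1 and tw(G) ≤ 1. Since G has at least one edge (e.g. 2–0), it is not an edgeless graph, so tw(G) ≥ 1. Hence tw(G) = 1 exactly.

1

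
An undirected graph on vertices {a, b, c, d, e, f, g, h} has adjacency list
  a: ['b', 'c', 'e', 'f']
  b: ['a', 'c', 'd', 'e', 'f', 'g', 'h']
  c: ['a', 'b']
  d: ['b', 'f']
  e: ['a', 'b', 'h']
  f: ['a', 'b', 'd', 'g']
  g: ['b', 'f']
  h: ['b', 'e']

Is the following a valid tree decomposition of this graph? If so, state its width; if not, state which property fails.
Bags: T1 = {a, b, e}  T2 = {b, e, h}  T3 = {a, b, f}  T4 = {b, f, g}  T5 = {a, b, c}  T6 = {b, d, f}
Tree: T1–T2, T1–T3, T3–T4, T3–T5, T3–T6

Every vertex of G appears in some bag (union = {a, b, c, d, e, f, g, h}); every edge is covered by a bag; and for each vertex v the set of bags containing v is connected in the bag tree. The decomposition is therefore valid. The largest bag has 3 vertices, so the width is 2.

Yes; width 2.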